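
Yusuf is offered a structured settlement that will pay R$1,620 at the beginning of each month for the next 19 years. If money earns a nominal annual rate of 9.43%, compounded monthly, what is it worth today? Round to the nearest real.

i = 0.0943/12 = 0.00785833 per month; n = 19·12 = 228.
Annuity factor a(228|0.00785833) × (1+i) = 106.726369; PV = 1620 × 106.726369 = 172,896.7171
Payments are at the start of each period, so multiply by (1+i).

R$172,897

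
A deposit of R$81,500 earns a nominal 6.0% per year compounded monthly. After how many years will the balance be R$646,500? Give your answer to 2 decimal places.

34.60 years

Periodic rate i = 0.06/12 = 0.005.
n = ln(646500/81500) / ln(1+0.005) = ln(7.93252) / 0.004988 = 415.2287 months
= 415.2287/12 years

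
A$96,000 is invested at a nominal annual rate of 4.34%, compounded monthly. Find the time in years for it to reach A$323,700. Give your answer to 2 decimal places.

28.06 years

Periodic rate i = 0.0434/12 = 0.00361667.
n = ln(323700/96000) / ln(1+0.00361667) = ln(3.37188) / 0.003610 = 336.6817 months
= 336.6817/12 years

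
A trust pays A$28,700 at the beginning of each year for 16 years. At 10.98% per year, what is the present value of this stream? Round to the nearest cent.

A$235,306.01

PV = PMT · [1 − (1+i)^(−n)] / i × (1+i) = 28700 · 8.198816 = 235,306.0100
(annuity-due: payments at period start, so ×(1+i).)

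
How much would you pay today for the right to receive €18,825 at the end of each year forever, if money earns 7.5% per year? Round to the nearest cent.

PV = C/r = 18825/0.075 = 251,000.0000

€251,000.00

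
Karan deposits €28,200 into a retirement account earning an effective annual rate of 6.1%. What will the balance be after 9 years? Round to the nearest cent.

FV = 28,200 × (1 + 0.061)^9 = 48,049.3551

€48,049.36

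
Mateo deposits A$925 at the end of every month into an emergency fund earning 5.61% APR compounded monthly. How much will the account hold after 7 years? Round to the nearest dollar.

A$94,898

i = 0.0561/12 = 0.004675 per month; n = 7·12 = 84.
FV = 925 × [(1+0.004675)^84 − 1] / 0.004675 = 925 × 102.592392 = 94,897.9626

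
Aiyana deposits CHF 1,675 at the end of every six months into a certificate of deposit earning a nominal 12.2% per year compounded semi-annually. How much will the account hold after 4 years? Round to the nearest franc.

CHF 16,638

With 2 periods per year: i = 0.061, n = 8.
Accumulation factor s(8|0.061) = 9.933064; FV = 1675 × 9.933064 = 16,637.8824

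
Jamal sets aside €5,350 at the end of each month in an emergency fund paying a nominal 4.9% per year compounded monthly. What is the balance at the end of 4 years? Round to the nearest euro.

i = 0.049/12 = 0.00408333 per month; n = 4·12 = 48.
FV = PMT · [(1+i)^n − 1] / i = 5350 · 52.908125 = 283,058.4680

€283,058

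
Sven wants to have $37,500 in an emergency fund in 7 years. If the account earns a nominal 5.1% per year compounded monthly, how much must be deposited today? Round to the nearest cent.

Periodic rate i = 0.051/12 = 0.00425; n = 7 × 12 = 84 periods.
Discount factor = (1+0.00425)^(−84) = 0.700302; PV = 37,500 × 0.700302 = 26,261.3274

$26,261.33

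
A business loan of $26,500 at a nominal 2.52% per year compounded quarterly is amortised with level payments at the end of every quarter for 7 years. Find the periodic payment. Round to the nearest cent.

$1,035.33

i = 0.0252/4 = 0.0063 per quarter; n = 7·4 = 28.
PMT = 26500 / ( [1 − (1+0.0063)^(−28)] / 0.0063 ) = 26500 / 25.595780 = 1,035.3269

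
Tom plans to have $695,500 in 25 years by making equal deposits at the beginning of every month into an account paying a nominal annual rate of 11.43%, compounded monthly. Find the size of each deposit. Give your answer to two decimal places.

i = 0.1143/12 = 0.009525 per month; n = 25·12 = 300.
PMT = 695500 / ( [(1+0.009525)^300 − 1] / 0.009525 × (1+i) ) = 695500 / 1715.288409 = 405.4712

$405.47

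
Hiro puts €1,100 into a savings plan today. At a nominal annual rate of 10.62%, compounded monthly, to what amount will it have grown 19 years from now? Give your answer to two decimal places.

Periodic rate i = 0.1062/12 = 0.00885; n = 19 × 12 = 228 periods.
1,100 × (1+0.00885)^228 = 1,100 × 7.455288 = 8,200.8167

€8,200.82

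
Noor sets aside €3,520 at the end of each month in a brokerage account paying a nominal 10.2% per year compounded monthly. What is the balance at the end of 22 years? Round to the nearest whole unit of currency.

Periodic rate i = 0.102/12 = 0.0085; n = 22 × 12 = 264 periods.
FV = 3520 × [(1+0.0085)^264 − 1] / 0.0085 = 3520 × 981.407741 = 3,454,555.2475

€3,454,555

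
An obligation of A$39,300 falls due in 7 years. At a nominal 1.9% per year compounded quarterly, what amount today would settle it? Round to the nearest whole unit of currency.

A$34,417

i = 0.019/4 = 0.00475 per quarter; n = 7·4 = 28.
PV = FV·(1+i)^(−n) = 39,300 × 0.875741 = 34,416.6135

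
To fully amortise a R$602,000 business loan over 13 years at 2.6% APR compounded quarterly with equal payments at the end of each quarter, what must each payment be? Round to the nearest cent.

Periodic rate i = 0.026/4 = 0.0065; n = 13 × 4 = 52 periods.
Annuity-PV factor = 44.003726; PMT = 602000 / 44.003726 = 13,680.6597

R$13,680.66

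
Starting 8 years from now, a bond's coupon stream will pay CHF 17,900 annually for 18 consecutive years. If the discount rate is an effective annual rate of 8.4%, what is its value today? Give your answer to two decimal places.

PV at t=7 (ordinary 18-year annuity): 17900 × a(18|0.084) = 17900 × 9.117398 = 163,201.4285
PV₀ = 163,201.4285 / (1+0.084)^7 = 163,201.4285 / 1.758754 = 92,793.8044

CHF 92,793.80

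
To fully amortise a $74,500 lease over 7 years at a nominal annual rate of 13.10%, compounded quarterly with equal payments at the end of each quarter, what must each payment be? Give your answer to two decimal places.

$4,105.00

i = 0.131/4 = 0.03275 per quarter; n = 7·4 = 28.
Annuity-PV factor = 18.148582; PMT = 74500 / 18.148582 = 4,105.0040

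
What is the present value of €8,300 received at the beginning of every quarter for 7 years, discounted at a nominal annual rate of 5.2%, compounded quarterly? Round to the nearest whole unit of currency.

€196,277

Periodic rate i = 0.052/4 = 0.013; n = 7 × 4 = 28 periods.
Annuity factor a(28|0.013) × (1+i) = 23.647853; PV = 8300 × 23.647853 = 196,277.1809
(Beginning-of-period payments → annuity-due factor ×(1+i).)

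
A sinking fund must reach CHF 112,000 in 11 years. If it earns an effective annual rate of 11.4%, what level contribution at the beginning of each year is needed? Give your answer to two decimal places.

FV-annuity factor × (1+i) = 22.269910; PMT = 112000 / 22.269910 = 5,029.2077

CHF 5,029.21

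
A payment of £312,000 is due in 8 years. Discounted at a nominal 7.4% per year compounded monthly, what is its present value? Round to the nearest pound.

Periodic rate i = 0.074/12 = 0.00616667; n = 8 × 12 = 96 periods.
PV = FV·(1+i)^(−n) = 312,000 × 0.554226 = 172,918.6152

£172,919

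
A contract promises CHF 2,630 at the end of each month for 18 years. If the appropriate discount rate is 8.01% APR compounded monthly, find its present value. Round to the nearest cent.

CHF 300,376.58

Periodic rate i = 0.0801/12 = 0.006675; n = 18 × 12 = 216 periods.
Annuity factor a(216|0.006675) = 114.211626; PV = 2630 × 114.211626 = 300,376.5752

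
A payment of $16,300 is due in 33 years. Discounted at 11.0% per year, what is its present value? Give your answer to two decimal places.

$520.63

PV = FV·(1+i)^(−n) = 16,300 × 0.031940 = 520.6301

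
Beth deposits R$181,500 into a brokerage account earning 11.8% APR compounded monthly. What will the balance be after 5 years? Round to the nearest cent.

R$326,481.63

i = 0.118/12 = 0.00983333 per month; n = 5·12 = 60.
181,500 × (1+0.00983333)^60 = 181,500 × 1.798797 = 326,481.6346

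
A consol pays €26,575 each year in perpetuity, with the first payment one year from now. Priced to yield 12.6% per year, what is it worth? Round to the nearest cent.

PV = C/r = 26575/0.126 = 210,912.6984

€210,912.70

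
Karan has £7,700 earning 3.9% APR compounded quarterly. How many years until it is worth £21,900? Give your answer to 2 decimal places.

26.93 years

Periodic rate i = 0.039/4 = 0.00975.
(1+i)^n = 21900/7700 = 2.84416, so n = ln 2.84416 / ln 1.00975 = 107.7286 quarters
= 107.7286/4 years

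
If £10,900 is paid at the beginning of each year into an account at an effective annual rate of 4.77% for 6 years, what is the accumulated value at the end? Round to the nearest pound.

£77,229

FV = 10900 × [(1+0.0477)^6 − 1] / 0.0477 × (1+i) = 10900 × 7.085244 = 77,229.1618
(annuity-due: payments at period start, so ×(1+i).)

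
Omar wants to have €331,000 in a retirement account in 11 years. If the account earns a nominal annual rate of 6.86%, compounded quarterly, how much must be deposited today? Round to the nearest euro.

€156,635

i = 0.0686/4 = 0.01715 per quarter; n = 11·4 = 44.
Discount factor = (1+0.01715)^(−44) = 0.473216; PV = 331,000 × 0.473216 = 156,634.6506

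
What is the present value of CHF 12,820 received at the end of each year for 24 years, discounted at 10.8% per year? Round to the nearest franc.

CHF 108,576

PV = 12820 × [1 − (1+0.108)^(−24)] / 0.108 = 12820 × 8.469269 = 108,576.0225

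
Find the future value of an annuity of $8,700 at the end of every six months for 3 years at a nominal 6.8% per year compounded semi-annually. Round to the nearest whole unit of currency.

$56,843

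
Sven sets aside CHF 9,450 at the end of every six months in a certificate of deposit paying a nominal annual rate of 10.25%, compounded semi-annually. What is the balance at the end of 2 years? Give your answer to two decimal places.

CHF 40,806.43

With 2 periods per year: i = 0.05125, n = 4.
FV = PMT · [(1+i)^n − 1] / i = 9450 · 4.318141 = 40,806.4311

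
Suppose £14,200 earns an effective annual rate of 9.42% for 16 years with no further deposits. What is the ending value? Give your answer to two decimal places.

FV = PV·(1+i)^n = 14,200 × 4.222283 = 59,956.4225

£59,956.42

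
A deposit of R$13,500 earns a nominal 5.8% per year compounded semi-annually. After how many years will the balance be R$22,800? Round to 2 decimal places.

Periodic rate i = 0.058/2 = 0.029.
n = ln(22800/13500) / ln(1+0.029) = ln(1.68889) / 0.028587 = 18.3322 half-years
= 18.3322/2 years

9.17 years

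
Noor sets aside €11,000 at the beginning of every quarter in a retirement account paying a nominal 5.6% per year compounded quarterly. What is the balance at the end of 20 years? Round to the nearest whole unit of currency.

With 4 periods per year: i = 0.014, n = 80.
FV = 11000 × [(1+0.014)^80 − 1] / 0.014 × (1+i) = 11000 × 147.836847 = 1,626,205.3206
(Beginning-of-period payments → annuity-due factor ×(1+i).)

€1,626,205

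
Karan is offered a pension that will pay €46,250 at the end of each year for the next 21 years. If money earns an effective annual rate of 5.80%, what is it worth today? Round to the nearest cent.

€553,360.47

PV = 46250 × [1 − (1+0.058)^(−21)] / 0.058 = 46250 × 11.964551 = 553,360.4721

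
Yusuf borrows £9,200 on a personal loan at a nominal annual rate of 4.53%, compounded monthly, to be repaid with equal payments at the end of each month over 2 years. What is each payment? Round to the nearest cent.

£401.68

i = 0.0453/12 = 0.003775 per month; n = 2·12 = 24.
PMT = 9200 / ( [1 − (1+0.003775)^(−24)] / 0.003775 ) = 9200 / 22.903627 = 401.6831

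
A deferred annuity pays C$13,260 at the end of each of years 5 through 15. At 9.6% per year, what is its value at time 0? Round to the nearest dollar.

PV at t=4 (ordinary 11-year annuity): 13260 × a(11|0.096) = 13260 × 6.616412 = 87,733.6266
PV₀ = 87,733.6266 / (1+0.096)^4 = 87,733.6266 / 1.442920 = 60,802.8400

C$60,803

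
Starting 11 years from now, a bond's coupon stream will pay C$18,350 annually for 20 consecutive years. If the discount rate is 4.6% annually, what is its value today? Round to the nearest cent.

Value one period before first payment (t=10): 18350 × [1 − (1+0.046)^(−20)] / 0.046 = 18350 × 12.895950 = 236,640.6857
PV₀ = 236,640.6857 / (1+0.046)^10 = 236,640.6857 / 1.567895 = 150,928.9567

C$150,928.96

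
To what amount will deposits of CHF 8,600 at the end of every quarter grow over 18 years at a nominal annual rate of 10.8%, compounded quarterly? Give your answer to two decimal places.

i = 0.108/4 = 0.027 per quarter; n = 18·4 = 72.
Accumulation factor s(72|0.027) = 215.141531; FV = 8600 × 215.141531 = 1,850,217.1693

CHF 1,850,217.17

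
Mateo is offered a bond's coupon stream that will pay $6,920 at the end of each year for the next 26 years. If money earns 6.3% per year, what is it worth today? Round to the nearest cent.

Annuity factor a(26|0.063) = 12.631154; PV = 6920 × 12.631154 = 87,407.5823

$87,407.58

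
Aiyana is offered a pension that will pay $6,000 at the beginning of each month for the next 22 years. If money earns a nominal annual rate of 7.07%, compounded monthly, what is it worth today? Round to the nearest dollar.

$807,145

With 12 periods per year: i = 0.00589167, n = 264.
PV = PMT · [1 − (1+i)^(−n)] / i × (1+i) = 6000 · 134.524176 = 807,145.0543
Payments are at the start of each period, so multiply by (1+i).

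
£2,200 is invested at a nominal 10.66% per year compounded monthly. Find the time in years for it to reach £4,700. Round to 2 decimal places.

7.15 years

Periodic rate i = 0.1066/12 = 0.00888333.
(1+i)^n = 4700/2200 = 2.13636, so n = ln 2.13636 / ln 1.00888 = 85.8317 months
= 85.8317/12 years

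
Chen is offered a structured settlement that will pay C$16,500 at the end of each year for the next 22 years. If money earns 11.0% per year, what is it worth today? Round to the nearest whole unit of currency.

PV = 16500 × [1 − (1+0.11)^(−22)] / 0.11 = 16500 × 8.175739 = 134,899.6948

C$134,900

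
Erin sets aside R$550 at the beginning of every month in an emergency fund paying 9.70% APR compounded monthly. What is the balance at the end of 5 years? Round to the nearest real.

R$42,596

Periodic rate i = 0.097/12 = 0.00808333; n = 5 × 12 = 60 periods.
Accumulation factor s(60|0.00808333) × (1+i) = 77.447167; FV = 550 × 77.447167 = 42,595.9420
Payments are at the start of each period, so multiply by (1+i).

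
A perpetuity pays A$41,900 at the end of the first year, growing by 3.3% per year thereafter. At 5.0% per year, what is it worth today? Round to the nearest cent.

PV = PMT / (i − g) = 41900 / (0.05 − 0.033) = 41900 / 0.017000 = 2,464,705.8824

A$2,464,705.88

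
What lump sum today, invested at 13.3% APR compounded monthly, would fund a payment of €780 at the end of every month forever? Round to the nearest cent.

€70,375.94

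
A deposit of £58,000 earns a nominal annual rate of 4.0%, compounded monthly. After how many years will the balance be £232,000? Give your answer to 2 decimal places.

Periodic rate i = 0.04/12 = 0.00333333.
(1+i)^n = 232000/58000 = 4.00000, so n = ln 4.00000 / ln 1.00333 = 416.5811 months
= 416.5811/12 years

34.72 years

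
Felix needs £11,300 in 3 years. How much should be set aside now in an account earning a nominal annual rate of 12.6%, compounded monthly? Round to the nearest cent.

£7,758.38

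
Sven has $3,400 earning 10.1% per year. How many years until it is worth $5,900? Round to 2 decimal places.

5.73 years

n = ln(5900/3400) / ln(1+0.101) = ln(1.73529) / 0.096219 = 5.7284 years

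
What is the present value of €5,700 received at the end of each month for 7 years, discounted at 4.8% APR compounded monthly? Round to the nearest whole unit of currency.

With 12 periods per year: i = 0.004, n = 84.
PV = 5700 × [1 − (1+0.004)^(−84)] / 0.004 = 5700 × 71.224446 = 405,979.3418

€405,979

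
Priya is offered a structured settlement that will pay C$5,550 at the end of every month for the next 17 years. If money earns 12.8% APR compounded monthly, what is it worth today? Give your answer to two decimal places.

i = 0.128/12 = 0.0106667 per month; n = 17·12 = 204.
PV = 5550 × [1 − (1+0.0106667)^(−204)] / 0.0106667 = 5550 × 82.986561 = 460,575.4128

C$460,575.41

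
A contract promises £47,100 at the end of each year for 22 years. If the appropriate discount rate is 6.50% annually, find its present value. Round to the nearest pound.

£543,308

PV = PMT · [1 − (1+i)^(−n)] / i = 47100 · 11.535196 = 543,307.7135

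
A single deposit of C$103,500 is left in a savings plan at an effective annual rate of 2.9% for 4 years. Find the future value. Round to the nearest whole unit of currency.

FV = PV·(1+i)^n = 103,500 × 1.121144 = 116,038.4312

C$116,038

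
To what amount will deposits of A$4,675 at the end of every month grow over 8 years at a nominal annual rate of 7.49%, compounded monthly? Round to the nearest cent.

Periodic rate i = 0.0749/12 = 0.00624167; n = 8 × 12 = 96 periods.
FV = 4675 × [(1+0.00624167)^96 − 1] / 0.00624167 = 4675 × 130.938473 = 612,137.3603

A$612,137.36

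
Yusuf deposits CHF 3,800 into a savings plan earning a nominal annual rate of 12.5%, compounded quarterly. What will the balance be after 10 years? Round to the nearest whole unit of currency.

CHF 13,012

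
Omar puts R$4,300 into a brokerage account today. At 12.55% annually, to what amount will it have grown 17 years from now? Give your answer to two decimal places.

FV = 4,300 × (1 + 0.1255)^17 = 32,087.9479

R$32,087.95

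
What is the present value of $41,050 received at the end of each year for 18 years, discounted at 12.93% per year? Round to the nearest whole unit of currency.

PV = PMT · [1 − (1+i)^(−n)] / i = 41050 · 6.867322 = 281,903.5824

$281,904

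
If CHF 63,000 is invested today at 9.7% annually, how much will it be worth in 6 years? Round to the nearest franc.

CHF 109,794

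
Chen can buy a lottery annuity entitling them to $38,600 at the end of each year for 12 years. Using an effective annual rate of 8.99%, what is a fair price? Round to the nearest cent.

PV = PMT · [1 − (1+i)^(−n)] / i = 38600 · 7.164334 = 276,543.2926

$276,543.29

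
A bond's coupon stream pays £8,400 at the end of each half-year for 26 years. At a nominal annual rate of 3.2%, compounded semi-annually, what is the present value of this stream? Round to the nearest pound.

i = 0.032/2 = 0.016 per half-year; n = 26·2 = 52.
PV = PMT · [1 − (1+i)^(−n)] / i = 8400 · 35.121654 = 295,021.8955

£295,022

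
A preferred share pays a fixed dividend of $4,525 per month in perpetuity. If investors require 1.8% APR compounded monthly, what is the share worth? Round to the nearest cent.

Periodic rate i = 0.018/12 = 0.0015.
PV = C/r = 4525/0.0015 = 3,016,666.6667

$3,016,666.67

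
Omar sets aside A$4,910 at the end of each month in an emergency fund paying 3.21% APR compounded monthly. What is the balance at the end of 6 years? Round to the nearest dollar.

With 12 periods per year: i = 0.002675, n = 72.
FV = PMT · [(1+i)^n − 1] / i = 4910 · 79.284492 = 389,286.8568

A$389,287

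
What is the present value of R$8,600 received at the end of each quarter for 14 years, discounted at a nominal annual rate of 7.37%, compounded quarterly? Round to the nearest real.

R$298,852

i = 0.0737/4 = 0.018425 per quarter; n = 14·4 = 56.
PV = PMT · [1 − (1+i)^(−n)] / i = 8600 · 34.750228 = 298,851.9573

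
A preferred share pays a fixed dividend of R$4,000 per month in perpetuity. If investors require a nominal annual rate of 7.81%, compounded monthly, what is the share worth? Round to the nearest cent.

Periodic rate i = 0.0781/12 = 0.00650833.
PV = C/r = 4000/0.00650833 = 614,596.6709

R$614,596.67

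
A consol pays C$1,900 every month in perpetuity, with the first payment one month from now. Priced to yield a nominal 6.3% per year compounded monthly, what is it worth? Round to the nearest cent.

Periodic rate i = 0.063/12 = 0.00525.
PV = C/r = 1900/0.00525 = 361,904.7619

C$361,904.76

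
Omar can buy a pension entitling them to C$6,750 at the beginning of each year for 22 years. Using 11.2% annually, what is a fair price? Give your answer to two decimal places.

PV = PMT · [1 − (1+i)^(−n)] / i × (1+i) = 6750 · 8.967885 = 60,533.2269
(Beginning-of-period payments → annuity-due factor ×(1+i).)

C$60,533.23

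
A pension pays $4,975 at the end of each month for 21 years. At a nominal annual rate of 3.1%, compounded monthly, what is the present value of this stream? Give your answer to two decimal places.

Periodic rate i = 0.031/12 = 0.00258333; n = 21 × 12 = 252 periods.
PV = 4975 × [1 − (1+0.00258333)^(−252)] / 0.00258333 = 4975 × 185.046984 = 920,608.7446

$920,608.74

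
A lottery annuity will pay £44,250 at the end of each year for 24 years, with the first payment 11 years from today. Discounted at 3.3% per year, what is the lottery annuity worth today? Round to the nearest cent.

Value one period before first payment (t=10): 44250 × [1 − (1+0.033)^(−24)] / 0.033 = 44250 × 16.400996 = 725,744.0902
PV₀ = 725,744.0902 / (1+0.033)^10 = 725,744.0902 / 1.383577 = 524,542.0302

£524,542.03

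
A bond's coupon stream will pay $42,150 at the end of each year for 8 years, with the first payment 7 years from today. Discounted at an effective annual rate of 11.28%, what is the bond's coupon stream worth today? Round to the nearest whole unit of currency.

$113,097

Value one period before first payment (t=6): 42150 × [1 − (1+0.1128)^(−8)] / 0.1128 = 42150 × 5.095139 = 214,760.0972
Discount back 6 years: 214,760.0972 × (1+0.1128)^(−6) = 214,760.0972 × 0.526620 = 113,096.9492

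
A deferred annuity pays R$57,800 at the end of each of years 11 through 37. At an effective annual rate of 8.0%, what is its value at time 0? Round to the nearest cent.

Value one period before first payment (t=10): 57800 × [1 − (1+0.08)^(−27)] / 0.08 = 57800 × 10.935165 = 632,052.5237
PV₀ = 632,052.5237 / (1+0.08)^10 = 632,052.5237 / 2.158925 = 292,762.6131

R$292,762.61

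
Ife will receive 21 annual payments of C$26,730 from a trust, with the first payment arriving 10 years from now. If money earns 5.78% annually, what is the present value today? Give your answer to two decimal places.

PV at t=9 (ordinary 21-year annuity): 26730 × a(21|0.0578) = 26730 × 11.984887 = 320,356.0190
Discount back 9 years: 320,356.0190 × (1+0.0578)^(−9) = 320,356.0190 × 0.603070 = 193,197.1983

C$193,197.20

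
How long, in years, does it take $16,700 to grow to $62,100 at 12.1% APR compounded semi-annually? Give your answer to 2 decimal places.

Periodic rate i = 0.121/2 = 0.0605.
n = ln(62100/16700) / ln(1+0.0605) = ln(3.71856) / 0.058740 = 22.3583 half-years
= 22.3583/2 years

11.18 years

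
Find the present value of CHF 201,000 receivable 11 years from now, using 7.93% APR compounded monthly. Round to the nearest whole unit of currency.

Periodic rate i = 0.0793/12 = 0.00660833; n = 11 × 12 = 132 periods.
PV = 201,000 / (1 + 0.00660833)^132 = 201,000 / 2.385552 = 84,257.2398

CHF 84,257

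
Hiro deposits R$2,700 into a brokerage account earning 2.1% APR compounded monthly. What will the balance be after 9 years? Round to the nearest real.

With 12 periods per year: i = 0.00175, n = 108.
2,700 × (1+0.00175)^108 = 2,700 × 1.207841 = 3,261.1718

R$3,261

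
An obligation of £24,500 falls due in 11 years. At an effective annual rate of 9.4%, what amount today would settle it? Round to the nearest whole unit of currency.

£9,120

PV = FV·(1+i)^(−n) = 24,500 × 0.372228 = 9,119.5948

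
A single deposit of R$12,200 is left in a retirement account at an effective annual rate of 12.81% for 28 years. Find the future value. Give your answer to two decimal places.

12,200 × (1+0.1281)^28 = 12,200 × 29.223537 = 356,527.1512

R$356,527.15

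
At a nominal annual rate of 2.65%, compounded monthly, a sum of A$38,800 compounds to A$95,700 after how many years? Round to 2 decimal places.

Periodic rate i = 0.0265/12 = 0.00220833.
n = ln(95700/38800) / ln(1+0.00220833) = ln(2.46649) / 0.002206 = 409.2654 months
= 409.2654/12 years

34.11 years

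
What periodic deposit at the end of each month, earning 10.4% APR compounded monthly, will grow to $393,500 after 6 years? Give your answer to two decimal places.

i = 0.104/12 = 0.00866667 per month; n = 6·12 = 72.
FV-annuity factor = 99.388577; PMT = 393500 / 99.388577 = 3,959.2075

$3,959.21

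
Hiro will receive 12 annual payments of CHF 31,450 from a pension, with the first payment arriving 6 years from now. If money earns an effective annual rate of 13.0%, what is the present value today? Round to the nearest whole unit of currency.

CHF 101,013

PV at t=5 (ordinary 12-year annuity): 31450 × a(12|0.13) = 31450 × 5.917647 = 186,109.9987
Discount back 5 years: 186,109.9987 × (1+0.13)^(−5) = 186,109.9987 × 0.542760 = 101,013.0510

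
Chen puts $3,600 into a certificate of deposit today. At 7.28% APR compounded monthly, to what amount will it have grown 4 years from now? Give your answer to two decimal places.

Periodic rate i = 0.0728/12 = 0.00606667; n = 4 × 12 = 48 periods.
FV = 3,600 × (1 + 0.00606667)^48 = 4,812.6800

$4,812.68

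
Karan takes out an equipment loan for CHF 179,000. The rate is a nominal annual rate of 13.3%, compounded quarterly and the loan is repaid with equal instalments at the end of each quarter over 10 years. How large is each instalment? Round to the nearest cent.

CHF 8,156.00

With 4 periods per year: i = 0.03325, n = 40.
Annuity-PV factor = 21.947036; PMT = 179000 / 21.947036 = 8,155.9987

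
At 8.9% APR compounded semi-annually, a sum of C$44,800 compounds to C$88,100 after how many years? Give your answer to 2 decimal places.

Periodic rate i = 0.089/2 = 0.0445.
(1+i)^n = 88100/44800 = 1.96652, so n = ln 1.96652 / ln 1.0445 = 15.5326 half-years
= 15.5326/2 years

7.77 years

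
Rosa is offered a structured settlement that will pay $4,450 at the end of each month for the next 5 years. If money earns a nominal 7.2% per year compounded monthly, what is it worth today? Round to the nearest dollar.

With 12 periods per year: i = 0.006, n = 60.
Annuity factor a(60|0.006) = 50.262130; PV = 4450 × 50.262130 = 223,666.4786

$223,666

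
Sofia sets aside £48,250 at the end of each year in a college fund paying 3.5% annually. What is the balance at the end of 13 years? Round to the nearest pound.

£777,454

Accumulation factor s(13|0.035) = 16.113030; FV = 48250 × 16.113030 = 777,453.7118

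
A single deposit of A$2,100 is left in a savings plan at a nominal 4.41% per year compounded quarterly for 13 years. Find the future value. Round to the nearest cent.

A$3,713.97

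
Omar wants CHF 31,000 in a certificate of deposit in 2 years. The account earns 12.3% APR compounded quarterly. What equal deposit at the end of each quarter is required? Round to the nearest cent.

With 4 periods per year: i = 0.03075, n = 8.
PMT = 31000 / ( [(1+0.03075)^8 − 1] / 0.03075 ) = 31000 / 8.916038 = 3,476.8808

CHF 3,476.88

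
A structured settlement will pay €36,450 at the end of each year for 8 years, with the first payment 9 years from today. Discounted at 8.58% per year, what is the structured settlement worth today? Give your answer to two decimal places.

€106,074.57

Value one period before first payment (t=8): 36450 × [1 − (1+0.0858)^(−8)] / 0.0858 = 36450 × 5.622280 = 204,932.1030
Discount back 8 years: 204,932.1030 × (1+0.0858)^(−8) = 204,932.1030 × 0.517608 = 106,074.5745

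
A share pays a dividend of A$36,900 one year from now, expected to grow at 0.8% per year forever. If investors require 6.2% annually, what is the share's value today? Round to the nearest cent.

PV = D₁/(r − g) = 36900/(0.062 − 0.008) = 683,333.3333

A$683,333.33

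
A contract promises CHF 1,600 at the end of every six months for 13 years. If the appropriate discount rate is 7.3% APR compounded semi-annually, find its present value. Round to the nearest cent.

With 2 periods per year: i = 0.0365, n = 26.
PV = 1600 × [1 − (1+0.0365)^(−26)] / 0.0365 = 1600 × 16.610149 = 26,576.2380

CHF 26,576.24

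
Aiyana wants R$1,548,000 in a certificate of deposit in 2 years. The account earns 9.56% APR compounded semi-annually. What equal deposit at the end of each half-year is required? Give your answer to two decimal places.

i = 0.0956/2 = 0.0478 per half-year; n = 2·2 = 4.
PMT = 1.548e+06 / ( [(1+0.0478)^4 − 1] / 0.0478 ) = 1.548e+06 / 4.296049 = 360,331.1212

R$360,331.12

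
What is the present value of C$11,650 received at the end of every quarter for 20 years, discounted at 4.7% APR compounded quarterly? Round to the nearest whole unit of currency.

With 4 periods per year: i = 0.01175, n = 80.
PV = 11650 × [1 − (1+0.01175)^(−80)] / 0.01175 = 11650 × 51.678791 = 602,057.9189

C$602,058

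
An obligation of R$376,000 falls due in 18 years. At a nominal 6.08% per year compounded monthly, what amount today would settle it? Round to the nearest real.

R$126,211

With 12 periods per year: i = 0.00506667, n = 216.
Discount factor = (1+0.00506667)^(−216) = 0.335667; PV = 376,000 × 0.335667 = 126,210.6446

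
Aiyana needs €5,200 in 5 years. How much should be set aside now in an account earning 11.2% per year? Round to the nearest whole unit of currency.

€3,058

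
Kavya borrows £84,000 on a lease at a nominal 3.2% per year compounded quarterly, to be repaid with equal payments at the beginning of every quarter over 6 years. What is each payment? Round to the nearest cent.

£3,830.04

With 4 periods per year: i = 0.008, n = 24.
Annuity-PV factor × (1+i) = 21.931864; PMT = 84000 / 21.931864 = 3,830.0438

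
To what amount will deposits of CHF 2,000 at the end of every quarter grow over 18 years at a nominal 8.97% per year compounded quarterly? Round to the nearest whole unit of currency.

CHF 351,128

i = 0.0897/4 = 0.022425 per quarter; n = 18·4 = 72.
Accumulation factor s(72|0.022425) = 175.564004; FV = 2000 × 175.564004 = 351,128.0083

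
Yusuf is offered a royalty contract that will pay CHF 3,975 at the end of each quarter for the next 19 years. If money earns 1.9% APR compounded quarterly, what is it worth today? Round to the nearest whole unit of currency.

CHF 253,082

i = 0.019/4 = 0.00475 per quarter; n = 19·4 = 76.
PV = 3975 × [1 − (1+0.00475)^(−76)] / 0.00475 = 3975 × 63.668434 = 253,082.0240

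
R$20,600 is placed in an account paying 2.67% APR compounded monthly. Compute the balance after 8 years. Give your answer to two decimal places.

R$25,499.37

i = 0.0267/12 = 0.002225 per month; n = 8·12 = 96.
20,600 × (1+0.002225)^96 = 20,600 × 1.237834 = 25,499.3713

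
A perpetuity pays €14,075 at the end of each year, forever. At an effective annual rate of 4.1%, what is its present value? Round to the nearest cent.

€343,292.68

PV = C/r = 14075/0.041 = 343,292.6829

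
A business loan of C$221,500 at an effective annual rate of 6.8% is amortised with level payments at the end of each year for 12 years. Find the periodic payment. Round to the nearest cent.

PMT = 221500 / ( [1 − (1+0.068)^(−12)] / 0.068 ) = 221500 / 8.028042 = 27,590.7886

C$27,590.79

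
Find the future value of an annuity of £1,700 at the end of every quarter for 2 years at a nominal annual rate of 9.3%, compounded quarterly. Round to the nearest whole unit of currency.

£14,760

i = 0.093/4 = 0.02325 per quarter; n = 2·4 = 8.
FV = PMT · [(1+i)^n − 1] / i = 1700 · 8.682168 = 14,759.6853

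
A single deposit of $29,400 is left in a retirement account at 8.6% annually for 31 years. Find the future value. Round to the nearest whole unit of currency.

$379,378

FV = PV·(1+i)^n = 29,400 × 12.904007 = 379,377.7996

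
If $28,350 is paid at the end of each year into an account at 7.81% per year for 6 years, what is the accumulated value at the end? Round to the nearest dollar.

FV = PMT · [(1+i)^n − 1] / i = 28350 · 7.300864 = 206,979.4953

$206,979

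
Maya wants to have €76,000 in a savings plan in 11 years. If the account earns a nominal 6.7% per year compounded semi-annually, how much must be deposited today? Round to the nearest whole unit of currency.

€36,811

Periodic rate i = 0.067/2 = 0.0335; n = 11 × 2 = 22 periods.
PV = 76,000 / (1 + 0.0335)^22 = 76,000 / 2.064575 = 36,811.4573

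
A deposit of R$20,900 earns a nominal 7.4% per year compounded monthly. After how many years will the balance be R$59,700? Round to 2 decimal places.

14.23 years

Periodic rate i = 0.074/12 = 0.00616667.
(1+i)^n = 59700/20900 = 2.85646, so n = ln 2.85646 / ln 1.00617 = 170.7269 months
= 170.7269/12 years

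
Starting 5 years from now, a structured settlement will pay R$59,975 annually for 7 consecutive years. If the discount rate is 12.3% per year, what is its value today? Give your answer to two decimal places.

Value one period before first payment (t=4): 59975 × [1 − (1+0.123)^(−7)] / 0.123 = 59975 × 4.520668 = 271,127.0731
Discount back 4 years: 271,127.0731 × (1+0.123)^(−4) = 271,127.0731 × 0.628754 = 170,472.3157

R$170,472.32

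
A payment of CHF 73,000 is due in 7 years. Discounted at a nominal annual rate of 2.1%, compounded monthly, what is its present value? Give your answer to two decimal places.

CHF 63,028.56

Periodic rate i = 0.021/12 = 0.00175; n = 7 × 12 = 84 periods.
Discount factor = (1+0.00175)^(−84) = 0.863405; PV = 73,000 × 0.863405 = 63,028.5574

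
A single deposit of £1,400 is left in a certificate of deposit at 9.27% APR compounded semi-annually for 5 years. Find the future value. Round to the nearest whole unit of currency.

Periodic rate i = 0.0927/2 = 0.04635; n = 5 × 2 = 10 periods.
FV = 1,400 × (1 + 0.04635)^10 = 2,202.4082

£2,202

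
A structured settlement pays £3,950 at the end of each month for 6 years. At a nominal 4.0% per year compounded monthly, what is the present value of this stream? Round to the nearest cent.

i = 0.04/12 = 0.00333333 per month; n = 6·12 = 72.
PV = PMT · [1 − (1+i)^(−n)] / i = 3950 · 63.917437 = 252,473.8753

£252,473.88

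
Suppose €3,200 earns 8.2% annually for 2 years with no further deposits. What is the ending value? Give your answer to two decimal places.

€3,746.32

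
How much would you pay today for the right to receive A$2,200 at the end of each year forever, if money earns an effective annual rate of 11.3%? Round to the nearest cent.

A$19,469.03

PV = C/r = 2200/0.113 = 19,469.0265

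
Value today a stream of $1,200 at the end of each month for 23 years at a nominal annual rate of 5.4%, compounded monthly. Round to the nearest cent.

Periodic rate i = 0.054/12 = 0.0045; n = 23 × 12 = 276 periods.
Annuity factor a(276|0.0045) = 157.864043; PV = 1200 × 157.864043 = 189,436.8519

$189,436.85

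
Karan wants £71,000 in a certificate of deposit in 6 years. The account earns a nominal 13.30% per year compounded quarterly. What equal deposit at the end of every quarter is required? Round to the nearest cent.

i = 0.133/4 = 0.03325 per quarter; n = 6·4 = 24.
PMT = 71000 / ( [(1+0.03325)^24 − 1] / 0.03325 ) = 71000 / 35.863194 = 1,979.7456

£1,979.75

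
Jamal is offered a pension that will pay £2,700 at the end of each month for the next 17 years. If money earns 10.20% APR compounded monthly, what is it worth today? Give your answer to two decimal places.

£261,145.46

i = 0.102/12 = 0.0085 per month; n = 17·12 = 204.
PV = PMT · [1 − (1+i)^(−n)] / i = 2700 · 96.720542 = 261,145.4624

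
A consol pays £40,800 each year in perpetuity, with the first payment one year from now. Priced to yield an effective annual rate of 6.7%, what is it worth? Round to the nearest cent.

PV = C/r = 40800/0.067 = 608,955.2239

£608,955.22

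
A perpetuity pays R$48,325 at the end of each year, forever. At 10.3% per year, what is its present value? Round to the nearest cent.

R$469,174.76

PV = C/r = 48325/0.103 = 469,174.7573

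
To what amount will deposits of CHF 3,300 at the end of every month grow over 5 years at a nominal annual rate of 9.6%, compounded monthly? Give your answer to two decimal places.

CHF 252,858.76

Periodic rate i = 0.096/12 = 0.008; n = 5 × 12 = 60 periods.
Accumulation factor s(60|0.008) = 76.623867; FV = 3300 × 76.623867 = 252,858.7605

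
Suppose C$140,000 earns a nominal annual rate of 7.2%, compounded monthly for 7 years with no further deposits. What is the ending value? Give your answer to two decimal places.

i = 0.072/12 = 0.006 per month; n = 7·12 = 84.
140,000 × (1+0.006)^84 = 140,000 × 1.652838 = 231,397.3687

C$231,397.37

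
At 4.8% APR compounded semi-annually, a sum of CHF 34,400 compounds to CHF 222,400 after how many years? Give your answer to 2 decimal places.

Periodic rate i = 0.048/2 = 0.024.
n = ln(222400/34400) / ln(1+0.024) = ln(6.46512) / 0.023717 = 78.6971 half-years
= 78.6971/2 years

39.35 years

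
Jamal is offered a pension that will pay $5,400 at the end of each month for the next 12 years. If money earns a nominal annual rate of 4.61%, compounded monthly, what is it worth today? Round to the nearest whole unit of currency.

$596,390

i = 0.0461/12 = 0.00384167 per month; n = 12·12 = 144.
PV = PMT · [1 − (1+i)^(−n)] / i = 5400 · 110.442587 = 596,389.9692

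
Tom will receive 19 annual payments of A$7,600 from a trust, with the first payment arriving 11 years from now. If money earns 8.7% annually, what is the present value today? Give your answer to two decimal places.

A$30,157.53

PV at t=10 (ordinary 19-year annuity): 7600 × a(19|0.087) = 7600 × 9.138556 = 69,453.0254
PV₀ = 69,453.0254 / (1+0.087)^10 = 69,453.0254 / 2.303008 = 30,157.5272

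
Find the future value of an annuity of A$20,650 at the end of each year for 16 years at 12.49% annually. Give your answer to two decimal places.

A$921,544.45

FV = PMT · [(1+i)^n − 1] / i = 20650 · 44.626850 = 921,544.4528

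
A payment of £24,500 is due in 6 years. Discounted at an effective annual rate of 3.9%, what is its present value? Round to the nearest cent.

PV = FV·(1+i)^(−n) = 24,500 × 0.794889 = 19,474.7907

£19,474.79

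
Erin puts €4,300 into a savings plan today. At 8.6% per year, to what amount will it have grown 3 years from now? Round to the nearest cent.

FV = PV·(1+i)^n = 4,300 × 1.280824 = 5,507.5434

€5,507.54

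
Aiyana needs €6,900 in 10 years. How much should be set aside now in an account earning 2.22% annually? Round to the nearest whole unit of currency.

PV = FV·(1+i)^(−n) = 6,900 × 0.802863 = 5,539.7520

€5,540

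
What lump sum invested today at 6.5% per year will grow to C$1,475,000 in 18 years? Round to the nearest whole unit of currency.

PV = FV·(1+i)^(−n) = 1,475,000 × 0.321890 = 474,787.2856

C$474,787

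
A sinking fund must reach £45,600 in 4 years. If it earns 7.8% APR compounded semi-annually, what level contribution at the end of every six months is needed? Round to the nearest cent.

£4,966.53

i = 0.078/2 = 0.039 per half-year; n = 4·2 = 8.
FV-annuity factor = 9.181460; PMT = 45600 / 9.181460 = 4,966.5301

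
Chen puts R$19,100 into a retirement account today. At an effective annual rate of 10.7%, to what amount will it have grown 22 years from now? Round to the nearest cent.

R$178,764.40

19,100 × (1+0.107)^22 = 19,100 × 9.359392 = 178,764.3963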